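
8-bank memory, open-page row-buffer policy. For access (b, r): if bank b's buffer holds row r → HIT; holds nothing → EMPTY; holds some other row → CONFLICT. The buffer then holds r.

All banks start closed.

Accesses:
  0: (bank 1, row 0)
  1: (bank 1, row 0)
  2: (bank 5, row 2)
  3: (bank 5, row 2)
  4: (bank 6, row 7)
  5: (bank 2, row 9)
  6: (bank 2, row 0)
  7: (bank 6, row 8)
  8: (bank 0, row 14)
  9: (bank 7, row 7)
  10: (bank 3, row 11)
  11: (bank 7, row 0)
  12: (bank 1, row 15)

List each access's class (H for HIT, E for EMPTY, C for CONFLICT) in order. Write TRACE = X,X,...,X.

step 0: bank1 None->0 [EMPTY]
step 1: bank1 0->0 [HIT]
step 2: bank5 None->2 [EMPTY]
step 3: bank5 2->2 [HIT]
step 4: bank6 None->7 [EMPTY]
step 5: bank2 None->9 [EMPTY]
step 6: bank2 9->0 [CONFLICT]
step 7: bank6 7->8 [CONFLICT]
step 8: bank0 None->14 [EMPTY]
step 9: bank7 None->7 [EMPTY]
step 10: bank3 None->11 [EMPTY]
step 11: bank7 7->0 [CONFLICT]
step 12: bank1 0->15 [CONFLICT]

TRACE = E,H,E,H,E,E,C,C,E,E,E,C,C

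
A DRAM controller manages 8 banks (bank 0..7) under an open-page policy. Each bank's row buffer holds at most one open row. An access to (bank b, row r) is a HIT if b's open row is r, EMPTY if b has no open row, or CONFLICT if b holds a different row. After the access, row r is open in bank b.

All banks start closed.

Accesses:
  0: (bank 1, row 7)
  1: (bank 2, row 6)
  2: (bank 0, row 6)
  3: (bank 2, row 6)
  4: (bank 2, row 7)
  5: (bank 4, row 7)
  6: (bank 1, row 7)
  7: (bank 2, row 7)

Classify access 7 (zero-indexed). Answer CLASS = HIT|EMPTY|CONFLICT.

0: bank 1 row 7 — prev None → EMPTY
1: bank 2 row 6 — prev None → EMPTY
2: bank 0 row 6 — prev None → EMPTY
3: bank 2 row 6 — prev 6 → HIT
4: bank 2 row 7 — prev 6 → CONFLICT
5: bank 4 row 7 — prev None → EMPTY
6: bank 1 row 7 — prev 7 → HIT
7: bank 2 row 7 — prev 7 → HIT

CLASS = HIT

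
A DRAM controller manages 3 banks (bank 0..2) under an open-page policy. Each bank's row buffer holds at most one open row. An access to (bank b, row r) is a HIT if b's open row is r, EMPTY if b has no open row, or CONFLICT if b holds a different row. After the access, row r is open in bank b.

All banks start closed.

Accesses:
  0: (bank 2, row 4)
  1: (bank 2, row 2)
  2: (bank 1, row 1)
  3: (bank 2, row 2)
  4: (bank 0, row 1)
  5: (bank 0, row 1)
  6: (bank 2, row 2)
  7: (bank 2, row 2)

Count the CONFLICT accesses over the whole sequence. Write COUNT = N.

COUNT = 1

0: bank 2 row 4 — prev None → EMPTY
1: bank 2 row 2 — prev 4 → CONFLICT
2: bank 1 row 1 — prev None → EMPTY
3: bank 2 row 2 — prev 2 → HIT
4: bank 0 row 1 — prev None → EMPTY
5: bank 0 row 1 — prev 1 → HIT
6: bank 2 row 2 — prev 2 → HIT
7: bank 2 row 2 — prev 2 → HIT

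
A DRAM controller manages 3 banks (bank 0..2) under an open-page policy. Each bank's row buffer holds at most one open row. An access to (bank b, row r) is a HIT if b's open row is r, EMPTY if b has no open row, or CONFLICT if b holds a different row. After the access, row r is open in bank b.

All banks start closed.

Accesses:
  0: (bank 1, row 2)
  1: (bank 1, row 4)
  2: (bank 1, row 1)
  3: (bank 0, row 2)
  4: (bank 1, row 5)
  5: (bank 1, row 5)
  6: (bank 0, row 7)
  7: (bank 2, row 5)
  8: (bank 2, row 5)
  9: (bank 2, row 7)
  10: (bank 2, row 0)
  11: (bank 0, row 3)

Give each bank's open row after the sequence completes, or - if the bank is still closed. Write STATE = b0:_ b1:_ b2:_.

STATE = b0:3 b1:5 b2:0

  [0] b1 r2: no row ⇒ E
  [1] b1 r4: had r2 ⇒ C
  [2] b1 r1: had r4 ⇒ C
  [3] b0 r2: no row ⇒ E
  [4] b1 r5: had r1 ⇒ C
  [5] b1 r5: had r5 ⇒ H
  [6] b0 r7: had r2 ⇒ C
  [7] b2 r5: no row ⇒ E
  [8] b2 r5: had r5 ⇒ H
  [9] b2 r7: had r5 ⇒ C
  [10] b2 r0: had r7 ⇒ C
  [11] b0 r3: had r7 ⇒ C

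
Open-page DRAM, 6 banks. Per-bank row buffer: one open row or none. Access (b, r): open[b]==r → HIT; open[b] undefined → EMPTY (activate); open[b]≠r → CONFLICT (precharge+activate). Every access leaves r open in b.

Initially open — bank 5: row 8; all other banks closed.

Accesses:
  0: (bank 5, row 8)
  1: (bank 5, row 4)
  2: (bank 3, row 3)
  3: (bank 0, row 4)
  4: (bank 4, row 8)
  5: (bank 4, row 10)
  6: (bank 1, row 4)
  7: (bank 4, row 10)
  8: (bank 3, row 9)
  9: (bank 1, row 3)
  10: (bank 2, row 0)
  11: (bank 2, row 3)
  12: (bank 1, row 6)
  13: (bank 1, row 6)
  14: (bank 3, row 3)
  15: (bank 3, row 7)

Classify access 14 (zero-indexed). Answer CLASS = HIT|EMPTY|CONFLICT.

0: bank 5 row 8 — prev 8 → HIT
1: bank 5 row 4 — prev 8 → CONFLICT
2: bank 3 row 3 — prev None → EMPTY
3: bank 0 row 4 — prev None → EMPTY
4: bank 4 row 8 — prev None → EMPTY
5: bank 4 row 10 — prev 8 → CONFLICT
6: bank 1 row 4 — prev None → EMPTY
7: bank 4 row 10 — prev 10 → HIT
8: bank 3 row 9 — prev 3 → CONFLICT
9: bank 1 row 3 — prev 4 → CONFLICT
10: bank 2 row 0 — prev None → EMPTY
11: bank 2 row 3 — prev 0 → CONFLICT
12: bank 1 row 6 — prev 3 → CONFLICT
13: bank 1 row 6 — prev 6 → HIT
14: bank 3 row 3 — prev 9 → CONFLICT
15: bank 3 row 7 — prev 3 → CONFLICT

CLASS = CONFLICT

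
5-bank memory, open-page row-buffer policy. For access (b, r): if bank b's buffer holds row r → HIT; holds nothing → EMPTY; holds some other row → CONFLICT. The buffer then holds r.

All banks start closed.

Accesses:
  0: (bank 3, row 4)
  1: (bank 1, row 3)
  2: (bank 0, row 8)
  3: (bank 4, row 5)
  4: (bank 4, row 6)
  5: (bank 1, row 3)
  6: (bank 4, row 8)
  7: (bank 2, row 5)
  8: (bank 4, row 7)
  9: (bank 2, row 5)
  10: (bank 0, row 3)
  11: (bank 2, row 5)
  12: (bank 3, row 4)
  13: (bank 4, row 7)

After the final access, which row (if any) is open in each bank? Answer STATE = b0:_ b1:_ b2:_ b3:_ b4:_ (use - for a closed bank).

STATE = b0:3 b1:3 b2:5 b3:4 b4:7

  [0] b3 r4: no row ⇒ E
  [1] b1 r3: no row ⇒ E
  [2] b0 r8: no row ⇒ E
  [3] b4 r5: no row ⇒ E
  [4] b4 r6: had r5 ⇒ C
  [5] b1 r3: had r3 ⇒ H
  [6] b4 r8: had r6 ⇒ C
  [7] b2 r5: no row ⇒ E
  [8] b4 r7: had r8 ⇒ C
  [9] b2 r5: had r5 ⇒ H
  [10] b0 r3: had r8 ⇒ C
  [11] b2 r5: had r5 ⇒ H
  [12] b3 r4: had r4 ⇒ H
  [13] b4 r7: had r7 ⇒ H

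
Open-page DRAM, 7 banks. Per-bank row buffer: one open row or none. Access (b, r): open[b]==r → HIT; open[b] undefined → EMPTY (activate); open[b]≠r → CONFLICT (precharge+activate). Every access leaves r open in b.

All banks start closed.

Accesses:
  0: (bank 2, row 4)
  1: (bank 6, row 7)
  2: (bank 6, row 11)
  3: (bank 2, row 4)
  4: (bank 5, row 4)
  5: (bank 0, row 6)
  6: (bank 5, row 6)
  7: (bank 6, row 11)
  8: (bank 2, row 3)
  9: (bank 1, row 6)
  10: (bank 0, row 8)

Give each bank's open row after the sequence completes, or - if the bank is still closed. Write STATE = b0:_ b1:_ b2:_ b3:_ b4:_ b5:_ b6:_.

#0 (2,4) E
#1 (6,7) E
#2 (6,11) C  (was 7)
#3 (2,4) H  (was 4)
#4 (5,4) E
#5 (0,6) E
#6 (5,6) C  (was 4)
#7 (6,11) H  (was 11)
#8 (2,3) C  (was 4)
#9 (1,6) E
#10 (0,8) C  (was 6)

STATE = b0:8 b1:6 b2:3 b3:- b4:- b5:6 b6:11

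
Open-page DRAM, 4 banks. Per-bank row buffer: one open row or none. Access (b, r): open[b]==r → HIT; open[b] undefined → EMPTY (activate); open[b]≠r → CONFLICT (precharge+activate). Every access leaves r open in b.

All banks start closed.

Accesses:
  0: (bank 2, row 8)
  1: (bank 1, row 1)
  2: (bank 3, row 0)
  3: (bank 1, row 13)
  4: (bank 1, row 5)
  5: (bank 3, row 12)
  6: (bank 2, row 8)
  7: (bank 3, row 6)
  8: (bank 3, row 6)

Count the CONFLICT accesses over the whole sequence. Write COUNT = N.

COUNT = 4

#0 (2,8) E
#1 (1,1) E
#2 (3,0) E
#3 (1,13) C  (was 1)
#4 (1,5) C  (was 13)
#5 (3,12) C  (was 0)
#6 (2,8) H  (was 8)
#7 (3,6) C  (was 12)
#8 (3,6) H  (was 6)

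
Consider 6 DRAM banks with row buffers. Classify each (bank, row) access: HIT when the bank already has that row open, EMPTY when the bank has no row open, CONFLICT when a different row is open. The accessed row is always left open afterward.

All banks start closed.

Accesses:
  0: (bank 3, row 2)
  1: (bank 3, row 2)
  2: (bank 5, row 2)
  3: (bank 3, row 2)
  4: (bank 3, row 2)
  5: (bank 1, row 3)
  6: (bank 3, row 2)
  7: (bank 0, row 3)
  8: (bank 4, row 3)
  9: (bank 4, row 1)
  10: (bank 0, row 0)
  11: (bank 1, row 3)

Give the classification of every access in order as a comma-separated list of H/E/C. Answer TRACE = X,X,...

TRACE = E,H,E,H,H,E,H,E,E,C,C,H

step 0: bank3 None->2 [EMPTY]
step 1: bank3 2->2 [HIT]
step 2: bank5 None->2 [EMPTY]
step 3: bank3 2->2 [HIT]
step 4: bank3 2->2 [HIT]
step 5: bank1 None->3 [EMPTY]
step 6: bank3 2->2 [HIT]
step 7: bank0 None->3 [EMPTY]
step 8: bank4 None->3 [EMPTY]
step 9: bank4 3->1 [CONFLICT]
step 10: bank0 3->0 [CONFLICT]
step 11: bank1 3->3 [HIT]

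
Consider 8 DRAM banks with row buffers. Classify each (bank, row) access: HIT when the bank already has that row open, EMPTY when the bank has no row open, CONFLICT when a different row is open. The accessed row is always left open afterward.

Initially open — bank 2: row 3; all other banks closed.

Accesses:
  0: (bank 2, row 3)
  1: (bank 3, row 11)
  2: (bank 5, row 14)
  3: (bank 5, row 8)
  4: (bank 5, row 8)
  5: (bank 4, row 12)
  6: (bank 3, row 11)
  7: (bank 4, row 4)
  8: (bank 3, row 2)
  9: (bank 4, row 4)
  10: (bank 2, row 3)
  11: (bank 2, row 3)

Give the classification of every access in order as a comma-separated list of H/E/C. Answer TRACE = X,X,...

TRACE = H,E,E,C,H,E,H,C,C,H,H,H

  [0] b2 r3: had r3 ⇒ H
  [1] b3 r11: no row ⇒ E
  [2] b5 r14: no row ⇒ E
  [3] b5 r8: had r14 ⇒ C
  [4] b5 r8: had r8 ⇒ H
  [5] b4 r12: no row ⇒ E
  [6] b3 r11: had r11 ⇒ H
  [7] b4 r4: had r12 ⇒ C
  [8] b3 r2: had r11 ⇒ C
  [9] b4 r4: had r4 ⇒ H
  [10] b2 r3: had r3 ⇒ H
  [11] b2 r3: had r3 ⇒ H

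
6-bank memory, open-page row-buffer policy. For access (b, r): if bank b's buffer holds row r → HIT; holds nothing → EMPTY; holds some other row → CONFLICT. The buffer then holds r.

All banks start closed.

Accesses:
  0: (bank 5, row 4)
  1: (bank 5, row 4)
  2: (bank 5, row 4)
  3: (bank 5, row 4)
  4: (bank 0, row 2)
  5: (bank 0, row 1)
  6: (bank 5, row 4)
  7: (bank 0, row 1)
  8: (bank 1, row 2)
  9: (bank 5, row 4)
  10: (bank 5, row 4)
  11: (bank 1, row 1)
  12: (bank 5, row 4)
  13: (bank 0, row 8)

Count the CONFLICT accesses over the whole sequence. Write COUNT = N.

COUNT = 3

#0 (5,4) E
#1 (5,4) H  (was 4)
#2 (5,4) H  (was 4)
#3 (5,4) H  (was 4)
#4 (0,2) E
#5 (0,1) C  (was 2)
#6 (5,4) H  (was 4)
#7 (0,1) H  (was 1)
#8 (1,2) E
#9 (5,4) H  (was 4)
#10 (5,4) H  (was 4)
#11 (1,1) C  (was 2)
#12 (5,4) H  (was 4)
#13 (0,8) C  (was 1)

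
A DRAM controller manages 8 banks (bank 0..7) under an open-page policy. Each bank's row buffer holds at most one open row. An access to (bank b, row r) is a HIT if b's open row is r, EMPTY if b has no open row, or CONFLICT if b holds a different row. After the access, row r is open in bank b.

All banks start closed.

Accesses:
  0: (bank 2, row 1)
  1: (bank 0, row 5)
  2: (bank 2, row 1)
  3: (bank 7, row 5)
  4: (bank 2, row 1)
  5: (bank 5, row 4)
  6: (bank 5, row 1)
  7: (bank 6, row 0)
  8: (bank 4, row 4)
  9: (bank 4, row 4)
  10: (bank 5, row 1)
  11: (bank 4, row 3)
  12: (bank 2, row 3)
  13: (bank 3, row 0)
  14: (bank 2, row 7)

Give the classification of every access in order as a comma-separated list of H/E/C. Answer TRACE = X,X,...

TRACE = E,E,H,E,H,E,C,E,E,H,H,C,C,E,C

step 0: bank2 None->1 [EMPTY]
step 1: bank0 None->5 [EMPTY]
step 2: bank2 1->1 [HIT]
step 3: bank7 None->5 [EMPTY]
step 4: bank2 1->1 [HIT]
step 5: bank5 None->4 [EMPTY]
step 6: bank5 4->1 [CONFLICT]
step 7: bank6 None->0 [EMPTY]
step 8: bank4 None->4 [EMPTY]
step 9: bank4 4->4 [HIT]
step 10: bank5 1->1 [HIT]
step 11: bank4 4->3 [CONFLICT]
step 12: bank2 1->3 [CONFLICT]
step 13: bank3 None->0 [EMPTY]
step 14: bank2 3->7 [CONFLICT]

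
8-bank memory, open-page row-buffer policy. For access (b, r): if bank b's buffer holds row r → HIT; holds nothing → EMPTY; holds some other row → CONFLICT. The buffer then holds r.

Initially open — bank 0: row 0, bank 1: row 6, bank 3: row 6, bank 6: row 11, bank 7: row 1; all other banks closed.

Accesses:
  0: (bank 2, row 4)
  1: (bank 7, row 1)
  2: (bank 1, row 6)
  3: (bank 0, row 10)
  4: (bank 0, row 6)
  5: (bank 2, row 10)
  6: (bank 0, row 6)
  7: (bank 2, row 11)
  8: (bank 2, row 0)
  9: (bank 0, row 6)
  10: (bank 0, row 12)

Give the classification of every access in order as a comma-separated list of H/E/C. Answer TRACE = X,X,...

#0 (2,4) E
#1 (7,1) H  (was 1)
#2 (1,6) H  (was 6)
#3 (0,10) C  (was 0)
#4 (0,6) C  (was 10)
#5 (2,10) C  (was 4)
#6 (0,6) H  (was 6)
#7 (2,11) C  (was 10)
#8 (2,0) C  (was 11)
#9 (0,6) H  (was 6)
#10 (0,12) C  (was 6)

TRACE = E,H,H,C,C,C,H,C,C,H,C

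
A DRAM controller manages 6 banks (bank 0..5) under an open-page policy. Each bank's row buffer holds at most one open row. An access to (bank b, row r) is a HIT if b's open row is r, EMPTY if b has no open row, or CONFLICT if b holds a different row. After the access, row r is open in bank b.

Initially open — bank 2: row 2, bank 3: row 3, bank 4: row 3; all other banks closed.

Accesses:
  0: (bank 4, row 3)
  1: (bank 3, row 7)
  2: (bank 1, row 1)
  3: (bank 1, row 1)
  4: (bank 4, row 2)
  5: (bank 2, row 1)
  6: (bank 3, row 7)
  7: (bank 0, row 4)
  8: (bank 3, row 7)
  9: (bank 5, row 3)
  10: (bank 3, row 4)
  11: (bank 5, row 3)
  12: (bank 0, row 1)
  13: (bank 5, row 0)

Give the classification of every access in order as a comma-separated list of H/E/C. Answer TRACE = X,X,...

#0 (4,3) H  (was 3)
#1 (3,7) C  (was 3)
#2 (1,1) E
#3 (1,1) H  (was 1)
#4 (4,2) C  (was 3)
#5 (2,1) C  (was 2)
#6 (3,7) H  (was 7)
#7 (0,4) E
#8 (3,7) H  (was 7)
#9 (5,3) E
#10 (3,4) C  (was 7)
#11 (5,3) H  (was 3)
#12 (0,1) C  (was 4)
#13 (5,0) C  (was 3)

TRACE = H,C,E,H,C,C,H,E,H,E,C,H,C,C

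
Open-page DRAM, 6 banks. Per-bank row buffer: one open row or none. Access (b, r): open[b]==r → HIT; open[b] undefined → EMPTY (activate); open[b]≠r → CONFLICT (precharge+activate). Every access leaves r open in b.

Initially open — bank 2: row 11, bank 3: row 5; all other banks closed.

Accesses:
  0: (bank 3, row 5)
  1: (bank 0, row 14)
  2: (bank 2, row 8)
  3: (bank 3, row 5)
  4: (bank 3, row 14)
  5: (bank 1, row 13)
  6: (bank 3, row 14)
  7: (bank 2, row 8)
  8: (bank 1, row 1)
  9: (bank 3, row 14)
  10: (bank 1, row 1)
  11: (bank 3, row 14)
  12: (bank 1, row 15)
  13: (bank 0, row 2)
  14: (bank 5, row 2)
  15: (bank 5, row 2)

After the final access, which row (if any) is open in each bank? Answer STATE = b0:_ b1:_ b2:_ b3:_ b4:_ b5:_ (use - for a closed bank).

0: bank 3 row 5 — prev 5 → HIT
1: bank 0 row 14 — prev None → EMPTY
2: bank 2 row 8 — prev 11 → CONFLICT
3: bank 3 row 5 — prev 5 → HIT
4: bank 3 row 14 — prev 5 → CONFLICT
5: bank 1 row 13 — prev None → EMPTY
6: bank 3 row 14 — prev 14 → HIT
7: bank 2 row 8 — prev 8 → HIT
8: bank 1 row 1 — prev 13 → CONFLICT
9: bank 3 row 14 — prev 14 → HIT
10: bank 1 row 1 — prev 1 → HIT
11: bank 3 row 14 — prev 14 → HIT
12: bank 1 row 15 — prev 1 → CONFLICT
13: bank 0 row 2 — prev 14 → CONFLICT
14: bank 5 row 2 — prev None → EMPTY
15: bank 5 row 2 — prev 2 → HIT

STATE = b0:2 b1:15 b2:8 b3:14 b4:- b5:2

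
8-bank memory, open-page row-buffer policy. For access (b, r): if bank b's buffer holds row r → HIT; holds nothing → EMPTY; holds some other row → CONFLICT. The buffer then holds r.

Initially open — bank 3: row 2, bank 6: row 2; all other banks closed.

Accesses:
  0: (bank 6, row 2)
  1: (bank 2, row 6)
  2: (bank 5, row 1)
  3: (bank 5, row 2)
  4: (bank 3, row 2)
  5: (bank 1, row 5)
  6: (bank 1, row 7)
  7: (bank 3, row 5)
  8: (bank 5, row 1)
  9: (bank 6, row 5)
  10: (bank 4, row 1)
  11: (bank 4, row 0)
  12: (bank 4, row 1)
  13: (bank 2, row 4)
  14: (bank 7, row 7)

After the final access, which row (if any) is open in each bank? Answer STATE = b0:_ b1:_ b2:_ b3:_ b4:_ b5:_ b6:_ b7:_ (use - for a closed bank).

STATE = b0:- b1:7 b2:4 b3:5 b4:1 b5:1 b6:5 b7:7

  [0] b6 r2: had r2 ⇒ H
  [1] b2 r6: no row ⇒ E
  [2] b5 r1: no row ⇒ E
  [3] b5 r2: had r1 ⇒ C
  [4] b3 r2: had r2 ⇒ H
  [5] b1 r5: no row ⇒ E
  [6] b1 r7: had r5 ⇒ C
  [7] b3 r5: had r2 ⇒ C
  [8] b5 r1: had r2 ⇒ C
  [9] b6 r5: had r2 ⇒ C
  [10] b4 r1: no row ⇒ E
  [11] b4 r0: had r1 ⇒ C
  [12] b4 r1: had r0 ⇒ C
  [13] b2 r4: had r6 ⇒ C
  [14] b7 r7: no row ⇒ E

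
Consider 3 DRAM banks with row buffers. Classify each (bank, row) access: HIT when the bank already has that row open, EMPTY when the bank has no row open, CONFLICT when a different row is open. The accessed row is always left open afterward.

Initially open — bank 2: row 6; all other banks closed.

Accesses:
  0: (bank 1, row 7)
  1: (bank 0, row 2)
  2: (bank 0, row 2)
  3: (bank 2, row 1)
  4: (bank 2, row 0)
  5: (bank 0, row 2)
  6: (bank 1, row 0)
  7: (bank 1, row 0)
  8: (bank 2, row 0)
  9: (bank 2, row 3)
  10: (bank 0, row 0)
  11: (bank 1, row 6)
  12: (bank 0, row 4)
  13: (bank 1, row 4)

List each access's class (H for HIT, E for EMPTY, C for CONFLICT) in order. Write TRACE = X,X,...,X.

TRACE = E,E,H,C,C,H,C,H,H,C,C,C,C,C

0: bank 1 row 7 — prev None → EMPTY
1: bank 0 row 2 — prev None → EMPTY
2: bank 0 row 2 — prev 2 → HIT
3: bank 2 row 1 — prev 6 → CONFLICT
4: bank 2 row 0 — prev 1 → CONFLICT
5: bank 0 row 2 — prev 2 → HIT
6: bank 1 row 0 — prev 7 → CONFLICT
7: bank 1 row 0 — prev 0 → HIT
8: bank 2 row 0 — prev 0 → HIT
9: bank 2 row 3 — prev 0 → CONFLICT
10: bank 0 row 0 — prev 2 → CONFLICT
11: bank 1 row 6 — prev 0 → CONFLICT
12: bank 0 row 4 — prev 0 → CONFLICT
13: bank 1 row 4 — prev 6 → CONFLICT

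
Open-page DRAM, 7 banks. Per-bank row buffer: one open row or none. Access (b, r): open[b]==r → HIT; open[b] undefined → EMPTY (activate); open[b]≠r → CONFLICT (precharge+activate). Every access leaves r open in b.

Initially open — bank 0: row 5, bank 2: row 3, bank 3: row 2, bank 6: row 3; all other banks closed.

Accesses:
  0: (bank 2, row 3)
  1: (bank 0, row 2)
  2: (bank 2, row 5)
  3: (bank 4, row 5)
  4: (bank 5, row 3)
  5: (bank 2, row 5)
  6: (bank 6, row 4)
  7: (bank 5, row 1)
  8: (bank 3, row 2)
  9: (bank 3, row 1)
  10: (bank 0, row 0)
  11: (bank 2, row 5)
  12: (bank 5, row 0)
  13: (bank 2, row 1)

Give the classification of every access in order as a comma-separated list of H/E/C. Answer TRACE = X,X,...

TRACE = H,C,C,E,E,H,C,C,H,C,C,H,C,C

0: bank 2 row 3 — prev 3 → HIT
1: bank 0 row 2 — prev 5 → CONFLICT
2: bank 2 row 5 — prev 3 → CONFLICT
3: bank 4 row 5 — prev None → EMPTY
4: bank 5 row 3 — prev None → EMPTY
5: bank 2 row 5 — prev 5 → HIT
6: bank 6 row 4 — prev 3 → CONFLICT
7: bank 5 row 1 — prev 3 → CONFLICT
8: bank 3 row 2 — prev 2 → HIT
9: bank 3 row 1 — prev 2 → CONFLICT
10: bank 0 row 0 — prev 2 → CONFLICT
11: bank 2 row 5 — prev 5 → HIT
12: bank 5 row 0 — prev 1 → CONFLICT
13: bank 2 row 1 — prev 5 → CONFLICT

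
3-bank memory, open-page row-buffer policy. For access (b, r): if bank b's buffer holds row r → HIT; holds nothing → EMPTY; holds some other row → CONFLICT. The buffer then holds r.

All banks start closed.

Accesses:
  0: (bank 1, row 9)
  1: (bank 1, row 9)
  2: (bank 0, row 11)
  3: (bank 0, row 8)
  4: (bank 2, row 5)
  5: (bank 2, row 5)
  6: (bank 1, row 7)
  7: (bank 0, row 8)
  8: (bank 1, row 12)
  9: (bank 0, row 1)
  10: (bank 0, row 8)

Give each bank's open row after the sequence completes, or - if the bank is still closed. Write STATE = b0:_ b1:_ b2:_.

STATE = b0:8 b1:12 b2:5

#0 (1,9) E
#1 (1,9) H  (was 9)
#2 (0,11) E
#3 (0,8) C  (was 11)
#4 (2,5) E
#5 (2,5) H  (was 5)
#6 (1,7) C  (was 9)
#7 (0,8) H  (was 8)
#8 (1,12) C  (was 7)
#9 (0,1) C  (was 8)
#10 (0,8) C  (was 1)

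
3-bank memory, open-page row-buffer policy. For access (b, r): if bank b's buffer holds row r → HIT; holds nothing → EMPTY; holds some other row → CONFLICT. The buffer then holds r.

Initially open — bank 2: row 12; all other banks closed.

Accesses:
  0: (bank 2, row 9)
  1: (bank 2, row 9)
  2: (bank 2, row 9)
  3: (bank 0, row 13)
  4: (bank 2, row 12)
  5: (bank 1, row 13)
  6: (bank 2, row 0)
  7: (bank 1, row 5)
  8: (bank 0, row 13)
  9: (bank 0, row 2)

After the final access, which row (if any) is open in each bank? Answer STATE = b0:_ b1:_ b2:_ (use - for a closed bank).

  [0] b2 r9: had r12 ⇒ C
  [1] b2 r9: had r9 ⇒ H
  [2] b2 r9: had r9 ⇒ H
  [3] b0 r13: no row ⇒ E
  [4] b2 r12: had r9 ⇒ C
  [5] b1 r13: no row ⇒ E
  [6] b2 r0: had r12 ⇒ C
  [7] b1 r5: had r13 ⇒ C
  [8] b0 r13: had r13 ⇒ H
  [9] b0 r2: had r13 ⇒ C

STATE = b0:2 b1:5 b2:0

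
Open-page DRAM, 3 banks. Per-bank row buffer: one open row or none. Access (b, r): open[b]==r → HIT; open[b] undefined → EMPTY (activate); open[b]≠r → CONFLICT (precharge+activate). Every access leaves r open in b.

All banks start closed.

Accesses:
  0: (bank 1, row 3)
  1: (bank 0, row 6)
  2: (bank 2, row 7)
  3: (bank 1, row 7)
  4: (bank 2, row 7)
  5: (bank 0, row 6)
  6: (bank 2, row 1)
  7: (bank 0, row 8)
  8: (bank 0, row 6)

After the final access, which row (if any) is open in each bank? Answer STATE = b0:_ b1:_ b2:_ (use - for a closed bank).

  [0] b1 r3: no row ⇒ E
  [1] b0 r6: no row ⇒ E
  [2] b2 r7: no row ⇒ E
  [3] b1 r7: had r3 ⇒ C
  [4] b2 r7: had r7 ⇒ H
  [5] b0 r6: had r6 ⇒ H
  [6] b2 r1: had r7 ⇒ C
  [7] b0 r8: had r6 ⇒ C
  [8] b0 r6: had r8 ⇒ C

STATE = b0:6 b1:7 b2:1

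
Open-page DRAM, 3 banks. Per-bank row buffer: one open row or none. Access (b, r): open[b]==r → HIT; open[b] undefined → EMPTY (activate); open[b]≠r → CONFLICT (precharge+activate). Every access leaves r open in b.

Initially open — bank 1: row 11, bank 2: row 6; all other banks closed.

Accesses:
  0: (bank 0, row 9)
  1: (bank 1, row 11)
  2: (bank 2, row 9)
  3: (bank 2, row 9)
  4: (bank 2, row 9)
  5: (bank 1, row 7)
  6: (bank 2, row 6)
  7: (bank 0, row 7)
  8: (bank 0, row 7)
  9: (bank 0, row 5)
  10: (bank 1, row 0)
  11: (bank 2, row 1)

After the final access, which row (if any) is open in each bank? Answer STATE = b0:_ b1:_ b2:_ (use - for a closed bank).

0: bank 0 row 9 — prev None → EMPTY
1: bank 1 row 11 — prev 11 → HIT
2: bank 2 row 9 — prev 6 → CONFLICT
3: bank 2 row 9 — prev 9 → HIT
4: bank 2 row 9 — prev 9 → HIT
5: bank 1 row 7 — prev 11 → CONFLICT
6: bank 2 row 6 — prev 9 → CONFLICT
7: bank 0 row 7 — prev 9 → CONFLICT
8: bank 0 row 7 — prev 7 → HIT
9: bank 0 row 5 — prev 7 → CONFLICT
10: bank 1 row 0 — prev 7 → CONFLICT
11: bank 2 row 1 — prev 6 → CONFLICT

STATE = b0:5 b1:0 b2:1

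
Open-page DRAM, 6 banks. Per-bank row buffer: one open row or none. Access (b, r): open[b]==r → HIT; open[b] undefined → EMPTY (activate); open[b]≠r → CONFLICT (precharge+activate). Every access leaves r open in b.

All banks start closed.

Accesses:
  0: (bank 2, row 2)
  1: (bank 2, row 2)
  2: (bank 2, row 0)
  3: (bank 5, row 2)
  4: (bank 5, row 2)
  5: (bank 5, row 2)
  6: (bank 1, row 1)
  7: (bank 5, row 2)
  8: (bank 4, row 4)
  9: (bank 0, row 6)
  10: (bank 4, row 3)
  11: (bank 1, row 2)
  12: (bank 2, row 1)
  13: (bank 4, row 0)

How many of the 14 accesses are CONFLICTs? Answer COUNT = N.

COUNT = 5

0: bank 2 row 2 — prev None → EMPTY
1: bank 2 row 2 — prev 2 → HIT
2: bank 2 row 0 — prev 2 → CONFLICT
3: bank 5 row 2 — prev None → EMPTY
4: bank 5 row 2 — prev 2 → HIT
5: bank 5 row 2 — prev 2 → HIT
6: bank 1 row 1 — prev None → EMPTY
7: bank 5 row 2 — prev 2 → HIT
8: bank 4 row 4 — prev None → EMPTY
9: bank 0 row 6 — prev None → EMPTY
10: bank 4 row 3 — prev 4 → CONFLICT
11: bank 1 row 2 — prev 1 → CONFLICT
12: bank 2 row 1 — prev 0 → CONFLICT
13: bank 4 row 0 — prev 3 → CONFLICT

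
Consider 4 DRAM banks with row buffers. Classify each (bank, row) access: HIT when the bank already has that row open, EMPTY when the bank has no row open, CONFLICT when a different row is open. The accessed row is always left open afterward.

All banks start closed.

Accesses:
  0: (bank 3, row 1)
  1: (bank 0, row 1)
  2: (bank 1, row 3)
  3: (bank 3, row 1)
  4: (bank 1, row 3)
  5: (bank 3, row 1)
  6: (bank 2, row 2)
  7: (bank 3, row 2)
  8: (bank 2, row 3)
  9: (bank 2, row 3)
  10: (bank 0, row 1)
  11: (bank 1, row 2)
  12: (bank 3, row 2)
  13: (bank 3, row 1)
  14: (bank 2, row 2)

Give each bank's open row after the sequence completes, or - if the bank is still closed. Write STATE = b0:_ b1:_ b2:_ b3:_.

0: bank 3 row 1 — prev None → EMPTY
1: bank 0 row 1 — prev None → EMPTY
2: bank 1 row 3 — prev None → EMPTY
3: bank 3 row 1 — prev 1 → HIT
4: bank 1 row 3 — prev 3 → HIT
5: bank 3 row 1 — prev 1 → HIT
6: bank 2 row 2 — prev None → EMPTY
7: bank 3 row 2 — prev 1 → CONFLICT
8: bank 2 row 3 — prev 2 → CONFLICT
9: bank 2 row 3 — prev 3 → HIT
10: bank 0 row 1 — prev 1 → HIT
11: bank 1 row 2 — prev 3 → CONFLICT
12: bank 3 row 2 — prev 2 → HIT
13: bank 3 row 1 — prev 2 → CONFLICT
14: bank 2 row 2 — prev 3 → CONFLICT

STATE = b0:1 b1:2 b2:2 b3:1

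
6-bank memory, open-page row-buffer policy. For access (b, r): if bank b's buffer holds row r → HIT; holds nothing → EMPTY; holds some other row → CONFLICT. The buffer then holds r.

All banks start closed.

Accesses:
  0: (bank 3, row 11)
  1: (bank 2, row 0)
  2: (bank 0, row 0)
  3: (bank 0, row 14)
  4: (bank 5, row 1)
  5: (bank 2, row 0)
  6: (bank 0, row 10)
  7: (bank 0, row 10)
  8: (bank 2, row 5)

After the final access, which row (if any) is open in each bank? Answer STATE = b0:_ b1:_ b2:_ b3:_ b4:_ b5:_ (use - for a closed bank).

  [0] b3 r11: no row ⇒ E
  [1] b2 r0: no row ⇒ E
  [2] b0 r0: no row ⇒ E
  [3] b0 r14: had r0 ⇒ C
  [4] b5 r1: no row ⇒ E
  [5] b2 r0: had r0 ⇒ H
  [6] b0 r10: had r14 ⇒ C
  [7] b0 r10: had r10 ⇒ H
  [8] b2 r5: had r0 ⇒ C

STATE = b0:10 b1:- b2:5 b3:11 b4:- b5:1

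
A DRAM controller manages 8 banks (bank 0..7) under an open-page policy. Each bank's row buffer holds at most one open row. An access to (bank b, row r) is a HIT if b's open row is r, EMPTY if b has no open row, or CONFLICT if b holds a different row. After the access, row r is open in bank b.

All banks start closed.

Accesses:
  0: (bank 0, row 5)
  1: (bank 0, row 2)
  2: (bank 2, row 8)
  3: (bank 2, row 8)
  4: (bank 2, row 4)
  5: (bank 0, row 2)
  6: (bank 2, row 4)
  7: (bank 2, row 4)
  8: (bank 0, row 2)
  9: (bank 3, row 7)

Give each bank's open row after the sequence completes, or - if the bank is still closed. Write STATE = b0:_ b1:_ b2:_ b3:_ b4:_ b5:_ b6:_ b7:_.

STATE = b0:2 b1:- b2:4 b3:7 b4:- b5:- b6:- b7:-

step 0: bank0 None->5 [EMPTY]
step 1: bank0 5->2 [CONFLICT]
step 2: bank2 None->8 [EMPTY]
step 3: bank2 8->8 [HIT]
step 4: bank2 8->4 [CONFLICT]
step 5: bank0 2->2 [HIT]
step 6: bank2 4->4 [HIT]
step 7: bank2 4->4 [HIT]
step 8: bank0 2->2 [HIT]
step 9: bank3 None->7 [EMPTY]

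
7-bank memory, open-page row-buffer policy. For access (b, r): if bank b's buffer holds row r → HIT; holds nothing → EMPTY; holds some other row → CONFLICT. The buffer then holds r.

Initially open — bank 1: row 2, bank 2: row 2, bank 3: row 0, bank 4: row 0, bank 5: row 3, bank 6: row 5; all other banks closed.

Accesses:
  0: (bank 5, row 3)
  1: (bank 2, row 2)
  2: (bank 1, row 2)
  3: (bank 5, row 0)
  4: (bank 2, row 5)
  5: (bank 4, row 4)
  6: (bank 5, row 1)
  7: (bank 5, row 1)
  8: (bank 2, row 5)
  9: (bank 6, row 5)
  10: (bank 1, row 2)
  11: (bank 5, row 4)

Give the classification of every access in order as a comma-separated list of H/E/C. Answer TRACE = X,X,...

TRACE = H,H,H,C,C,C,C,H,H,H,H,C

#0 (5,3) H  (was 3)
#1 (2,2) H  (was 2)
#2 (1,2) H  (was 2)
#3 (5,0) C  (was 3)
#4 (2,5) C  (was 2)
#5 (4,4) C  (was 0)
#6 (5,1) C  (was 0)
#7 (5,1) H  (was 1)
#8 (2,5) H  (was 5)
#9 (6,5) H  (was 5)
#10 (1,2) H  (was 2)
#11 (5,4) C  (was 1)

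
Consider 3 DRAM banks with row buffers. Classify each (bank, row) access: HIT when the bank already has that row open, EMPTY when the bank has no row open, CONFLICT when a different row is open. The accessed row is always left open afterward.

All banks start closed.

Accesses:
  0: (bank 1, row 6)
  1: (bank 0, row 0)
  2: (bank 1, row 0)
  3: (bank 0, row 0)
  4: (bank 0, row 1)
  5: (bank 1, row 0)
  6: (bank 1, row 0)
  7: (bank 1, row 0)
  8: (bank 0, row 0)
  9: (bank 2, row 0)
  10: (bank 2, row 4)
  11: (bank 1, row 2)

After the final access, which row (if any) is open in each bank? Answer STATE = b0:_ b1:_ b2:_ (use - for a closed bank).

STATE = b0:0 b1:2 b2:4

#0 (1,6) E
#1 (0,0) E
#2 (1,0) C  (was 6)
#3 (0,0) H  (was 0)
#4 (0,1) C  (was 0)
#5 (1,0) H  (was 0)
#6 (1,0) H  (was 0)
#7 (1,0) H  (was 0)
#8 (0,0) C  (was 1)
#9 (2,0) E
#10 (2,4) C  (was 0)
#11 (1,2) C  (was 0)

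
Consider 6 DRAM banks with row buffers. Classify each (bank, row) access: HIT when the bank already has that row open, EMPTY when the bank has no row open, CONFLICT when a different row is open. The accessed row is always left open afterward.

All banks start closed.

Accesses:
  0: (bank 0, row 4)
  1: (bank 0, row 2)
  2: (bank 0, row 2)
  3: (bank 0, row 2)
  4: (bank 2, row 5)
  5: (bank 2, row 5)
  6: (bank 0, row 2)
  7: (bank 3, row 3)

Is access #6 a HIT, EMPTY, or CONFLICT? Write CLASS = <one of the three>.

#0 (0,4) E
#1 (0,2) C  (was 4)
#2 (0,2) H  (was 2)
#3 (0,2) H  (was 2)
#4 (2,5) E
#5 (2,5) H  (was 5)
#6 (0,2) H  (was 2)
#7 (3,3) E

CLASS = HIT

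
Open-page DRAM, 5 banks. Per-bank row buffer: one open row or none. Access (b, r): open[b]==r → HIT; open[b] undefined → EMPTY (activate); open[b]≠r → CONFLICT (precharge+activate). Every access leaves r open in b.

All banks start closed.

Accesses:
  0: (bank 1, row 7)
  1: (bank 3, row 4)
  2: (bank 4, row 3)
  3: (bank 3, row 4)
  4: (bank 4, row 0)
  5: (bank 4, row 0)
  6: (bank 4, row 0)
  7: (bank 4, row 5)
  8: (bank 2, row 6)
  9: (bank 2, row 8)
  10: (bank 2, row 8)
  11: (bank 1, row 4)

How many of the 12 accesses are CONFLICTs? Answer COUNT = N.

  [0] b1 r7: no row ⇒ E
  [1] b3 r4: no row ⇒ E
  [2] b4 r3: no row ⇒ E
  [3] b3 r4: had r4 ⇒ H
  [4] b4 r0: had r3 ⇒ C
  [5] b4 r0: had r0 ⇒ H
  [6] b4 r0: had r0 ⇒ H
  [7] b4 r5: had r0 ⇒ C
  [8] b2 r6: no row ⇒ E
  [9] b2 r8: had r6 ⇒ C
  [10] b2 r8: had r8 ⇒ H
  [11] b1 r4: had r7 ⇒ C

COUNT = 4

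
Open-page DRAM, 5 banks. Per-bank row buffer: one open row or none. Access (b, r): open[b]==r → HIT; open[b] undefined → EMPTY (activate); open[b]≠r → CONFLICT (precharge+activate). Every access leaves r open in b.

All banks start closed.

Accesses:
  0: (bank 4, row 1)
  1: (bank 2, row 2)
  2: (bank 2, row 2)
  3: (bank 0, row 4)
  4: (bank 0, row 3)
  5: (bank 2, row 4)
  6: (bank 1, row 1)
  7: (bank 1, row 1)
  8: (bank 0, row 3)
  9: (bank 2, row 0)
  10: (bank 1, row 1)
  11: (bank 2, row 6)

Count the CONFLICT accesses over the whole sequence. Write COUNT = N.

COUNT = 4

step 0: bank4 None->1 [EMPTY]
step 1: bank2 None->2 [EMPTY]
step 2: bank2 2->2 [HIT]
step 3: bank0 None->4 [EMPTY]
step 4: bank0 4->3 [CONFLICT]
step 5: bank2 2->4 [CONFLICT]
step 6: bank1 None->1 [EMPTY]
step 7: bank1 1->1 [HIT]
step 8: bank0 3->3 [HIT]
step 9: bank2 4->0 [CONFLICT]
step 10: bank1 1->1 [HIT]
step 11: bank2 0->6 [CONFLICT]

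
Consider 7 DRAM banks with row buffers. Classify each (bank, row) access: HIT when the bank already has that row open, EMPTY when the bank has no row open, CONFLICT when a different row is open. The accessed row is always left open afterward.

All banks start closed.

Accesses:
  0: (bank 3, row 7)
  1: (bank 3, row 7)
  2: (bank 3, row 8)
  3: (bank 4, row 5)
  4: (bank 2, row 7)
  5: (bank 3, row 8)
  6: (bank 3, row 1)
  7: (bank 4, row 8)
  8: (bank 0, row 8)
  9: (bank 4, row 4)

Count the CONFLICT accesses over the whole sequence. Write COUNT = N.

0: bank 3 row 7 — prev None → EMPTY
1: bank 3 row 7 — prev 7 → HIT
2: bank 3 row 8 — prev 7 → CONFLICT
3: bank 4 row 5 — prev None → EMPTY
4: bank 2 row 7 — prev None → EMPTY
5: bank 3 row 8 — prev 8 → HIT
6: bank 3 row 1 — prev 8 → CONFLICT
7: bank 4 row 8 — prev 5 → CONFLICT
8: bank 0 row 8 — prev None → EMPTY
9: bank 4 row 4 — prev 8 → CONFLICT

COUNT = 4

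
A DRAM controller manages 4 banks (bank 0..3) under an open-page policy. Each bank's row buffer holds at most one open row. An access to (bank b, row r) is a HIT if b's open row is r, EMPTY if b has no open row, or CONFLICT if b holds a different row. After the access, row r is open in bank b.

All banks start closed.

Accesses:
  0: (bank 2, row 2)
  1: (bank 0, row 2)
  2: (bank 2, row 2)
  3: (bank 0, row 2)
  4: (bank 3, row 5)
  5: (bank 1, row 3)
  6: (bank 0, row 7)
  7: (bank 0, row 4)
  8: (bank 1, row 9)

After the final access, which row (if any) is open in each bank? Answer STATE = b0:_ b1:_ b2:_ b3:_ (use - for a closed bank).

STATE = b0:4 b1:9 b2:2 b3:5

0: bank 2 row 2 — prev None → EMPTY
1: bank 0 row 2 — prev None → EMPTY
2: bank 2 row 2 — prev 2 → HIT
3: bank 0 row 2 — prev 2 → HIT
4: bank 3 row 5 — prev None → EMPTY
5: bank 1 row 3 — prev None → EMPTY
6: bank 0 row 7 — prev 2 → CONFLICT
7: bank 0 row 4 — prev 7 → CONFLICT
8: bank 1 row 9 — prev 3 → CONFLICT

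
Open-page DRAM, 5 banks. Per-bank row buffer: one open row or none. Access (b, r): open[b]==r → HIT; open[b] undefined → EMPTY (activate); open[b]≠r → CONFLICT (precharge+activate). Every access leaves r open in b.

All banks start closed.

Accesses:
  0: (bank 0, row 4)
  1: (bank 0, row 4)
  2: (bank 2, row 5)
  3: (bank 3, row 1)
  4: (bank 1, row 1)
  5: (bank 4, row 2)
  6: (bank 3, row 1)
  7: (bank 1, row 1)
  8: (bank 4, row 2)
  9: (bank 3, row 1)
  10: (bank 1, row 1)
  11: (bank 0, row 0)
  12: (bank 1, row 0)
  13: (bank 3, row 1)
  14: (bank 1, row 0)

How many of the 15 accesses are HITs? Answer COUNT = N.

step 0: bank0 None->4 [EMPTY]
step 1: bank0 4->4 [HIT]
step 2: bank2 None->5 [EMPTY]
step 3: bank3 None->1 [EMPTY]
step 4: bank1 None->1 [EMPTY]
step 5: bank4 None->2 [EMPTY]
step 6: bank3 1->1 [HIT]
step 7: bank1 1->1 [HIT]
step 8: bank4 2->2 [HIT]
step 9: bank3 1->1 [HIT]
step 10: bank1 1->1 [HIT]
step 11: bank0 4->0 [CONFLICT]
step 12: bank1 1->0 [CONFLICT]
step 13: bank3 1->1 [HIT]
step 14: bank1 0->0 [HIT]

COUNT = 8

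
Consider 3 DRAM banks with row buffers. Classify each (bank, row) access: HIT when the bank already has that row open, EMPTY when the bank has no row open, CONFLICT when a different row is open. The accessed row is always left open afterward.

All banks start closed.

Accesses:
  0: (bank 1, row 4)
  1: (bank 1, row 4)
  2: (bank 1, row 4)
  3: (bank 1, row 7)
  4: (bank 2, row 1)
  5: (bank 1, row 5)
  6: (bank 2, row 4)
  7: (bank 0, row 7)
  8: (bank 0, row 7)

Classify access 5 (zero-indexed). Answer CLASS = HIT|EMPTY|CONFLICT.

CLASS = CONFLICT

0: bank 1 row 4 — prev None → EMPTY
1: bank 1 row 4 — prev 4 → HIT
2: bank 1 row 4 — prev 4 → HIT
3: bank 1 row 7 — prev 4 → CONFLICT
4: bank 2 row 1 — prev None → EMPTY
5: bank 1 row 5 — prev 7 → CONFLICT
6: bank 2 row 4 — prev 1 → CONFLICT
7: bank 0 row 7 — prev None → EMPTY
8: bank 0 row 7 — prev 7 → HIT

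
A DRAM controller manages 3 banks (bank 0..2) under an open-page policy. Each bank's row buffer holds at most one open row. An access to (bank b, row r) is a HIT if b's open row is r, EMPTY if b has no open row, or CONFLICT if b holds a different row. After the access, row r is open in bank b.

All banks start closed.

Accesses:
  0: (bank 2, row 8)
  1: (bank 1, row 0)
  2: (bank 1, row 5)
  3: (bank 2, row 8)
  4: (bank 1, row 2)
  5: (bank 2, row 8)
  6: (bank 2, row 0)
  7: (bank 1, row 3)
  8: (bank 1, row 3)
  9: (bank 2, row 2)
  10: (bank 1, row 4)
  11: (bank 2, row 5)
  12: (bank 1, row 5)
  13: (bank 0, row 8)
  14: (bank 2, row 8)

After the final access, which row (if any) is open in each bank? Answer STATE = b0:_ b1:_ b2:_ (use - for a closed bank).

#0 (2,8) E
#1 (1,0) E
#2 (1,5) C  (was 0)
#3 (2,8) H  (was 8)
#4 (1,2) C  (was 5)
#5 (2,8) H  (was 8)
#6 (2,0) C  (was 8)
#7 (1,3) C  (was 2)
#8 (1,3) H  (was 3)
#9 (2,2) C  (was 0)
#10 (1,4) C  (was 3)
#11 (2,5) C  (was 2)
#12 (1,5) C  (was 4)
#13 (0,8) E
#14 (2,8) C  (was 5)

STATE = b0:8 b1:5 b2:8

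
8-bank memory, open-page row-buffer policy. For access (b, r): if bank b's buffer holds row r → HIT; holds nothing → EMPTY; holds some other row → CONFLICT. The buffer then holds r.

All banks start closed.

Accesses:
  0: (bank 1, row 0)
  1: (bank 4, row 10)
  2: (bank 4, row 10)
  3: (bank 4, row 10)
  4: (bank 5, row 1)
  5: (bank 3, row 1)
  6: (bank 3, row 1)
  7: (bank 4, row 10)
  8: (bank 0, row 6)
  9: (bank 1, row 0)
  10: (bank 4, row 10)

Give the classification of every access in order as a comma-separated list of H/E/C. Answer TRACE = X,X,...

TRACE = E,E,H,H,E,E,H,H,E,H,H

0: bank 1 row 0 — prev None → EMPTY
1: bank 4 row 10 — prev None → EMPTY
2: bank 4 row 10 — prev 10 → HIT
3: bank 4 row 10 — prev 10 → HIT
4: bank 5 row 1 — prev None → EMPTY
5: bank 3 row 1 — prev None → EMPTY
6: bank 3 row 1 — prev 1 → HIT
7: bank 4 row 10 — prev 10 → HIT
8: bank 0 row 6 — prev None → EMPTY
9: bank 1 row 0 — prev 0 → HIT
10: bank 4 row 10 — prev 10 → HIT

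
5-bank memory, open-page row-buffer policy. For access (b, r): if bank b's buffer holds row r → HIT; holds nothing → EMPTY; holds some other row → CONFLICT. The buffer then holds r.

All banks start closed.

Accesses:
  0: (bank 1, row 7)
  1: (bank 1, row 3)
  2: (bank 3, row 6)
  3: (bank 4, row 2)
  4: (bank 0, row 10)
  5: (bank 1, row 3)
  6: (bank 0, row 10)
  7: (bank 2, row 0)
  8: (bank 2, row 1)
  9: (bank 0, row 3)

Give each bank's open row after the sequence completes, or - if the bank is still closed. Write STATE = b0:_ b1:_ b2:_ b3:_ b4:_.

STATE = b0:3 b1:3 b2:1 b3:6 b4:2

  [0] b1 r7: no row ⇒ E
  [1] b1 r3: had r7 ⇒ C
  [2] b3 r6: no row ⇒ E
  [3] b4 r2: no row ⇒ E
  [4] b0 r10: no row ⇒ E
  [5] b1 r3: had r3 ⇒ H
  [6] b0 r10: had r10 ⇒ H
  [7] b2 r0: no row ⇒ E
  [8] b2 r1: had r0 ⇒ C
  [9] b0 r3: had r10 ⇒ C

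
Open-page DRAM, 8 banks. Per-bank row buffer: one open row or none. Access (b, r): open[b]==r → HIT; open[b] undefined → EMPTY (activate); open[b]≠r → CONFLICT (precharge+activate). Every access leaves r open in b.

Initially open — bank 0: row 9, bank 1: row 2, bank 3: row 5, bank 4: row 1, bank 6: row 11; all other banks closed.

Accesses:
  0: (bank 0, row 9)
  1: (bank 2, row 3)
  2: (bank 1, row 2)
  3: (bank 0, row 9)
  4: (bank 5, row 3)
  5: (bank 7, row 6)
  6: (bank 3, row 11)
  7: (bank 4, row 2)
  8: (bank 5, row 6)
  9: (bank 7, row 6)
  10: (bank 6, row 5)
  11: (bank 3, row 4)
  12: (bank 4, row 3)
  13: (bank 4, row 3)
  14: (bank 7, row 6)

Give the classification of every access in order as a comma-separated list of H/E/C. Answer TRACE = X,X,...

TRACE = H,E,H,H,E,E,C,C,C,H,C,C,C,H,H

#0 (0,9) H  (was 9)
#1 (2,3) E
#2 (1,2) H  (was 2)
#3 (0,9) H  (was 9)
#4 (5,3) E
#5 (7,6) E
#6 (3,11) C  (was 5)
#7 (4,2) C  (was 1)
#8 (5,6) C  (was 3)
#9 (7,6) H  (was 6)
#10 (6,5) C  (was 11)
#11 (3,4) C  (was 11)
#12 (4,3) C  (was 2)
#13 (4,3) H  (was 3)
#14 (7,6) H  (was 6)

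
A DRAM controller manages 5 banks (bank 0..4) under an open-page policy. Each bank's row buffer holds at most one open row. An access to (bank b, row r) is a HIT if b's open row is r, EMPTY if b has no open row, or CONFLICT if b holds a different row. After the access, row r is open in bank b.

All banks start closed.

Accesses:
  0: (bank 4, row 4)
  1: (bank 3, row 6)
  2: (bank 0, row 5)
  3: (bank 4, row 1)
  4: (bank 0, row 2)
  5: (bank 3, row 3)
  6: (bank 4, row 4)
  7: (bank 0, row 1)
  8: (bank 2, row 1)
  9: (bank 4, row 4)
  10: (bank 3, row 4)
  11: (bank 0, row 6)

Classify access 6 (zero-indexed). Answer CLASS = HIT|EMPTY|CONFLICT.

CLASS = CONFLICT

0: bank 4 row 4 — prev None → EMPTY
1: bank 3 row 6 — prev None → EMPTY
2: bank 0 row 5 — prev None → EMPTY
3: bank 4 row 1 — prev 4 → CONFLICT
4: bank 0 row 2 — prev 5 → CONFLICT
5: bank 3 row 3 — prev 6 → CONFLICT
6: bank 4 row 4 — prev 1 → CONFLICT
7: bank 0 row 1 — prev 2 → CONFLICT
8: bank 2 row 1 — prev None → EMPTY
9: bank 4 row 4 — prev 4 → HIT
10: bank 3 row 4 — prev 3 → CONFLICT
11: bank 0 row 6 — prev 1 → CONFLICT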